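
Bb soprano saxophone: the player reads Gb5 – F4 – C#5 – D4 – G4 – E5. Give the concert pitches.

Fb5 Eb4 B4 C4 F4 D5

The Bb soprano saxophone sounds a major second below written, so transpose each written note down a major second.
Gb5 to Fb5
F4 to Eb4
C#5 to B4
D4 to C4
G4 to F4
E5 to D5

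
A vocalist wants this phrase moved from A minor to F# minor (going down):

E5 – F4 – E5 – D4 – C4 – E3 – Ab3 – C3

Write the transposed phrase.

C#5 D4 C#5 B3 A3 C#3 F3 A2

From A down to F# is a minor third; apply that to each pitch.
E5 -> C#5
F4 -> D4
E5 -> C#5
D4 -> B3
C4 -> A3
E3 -> C#3
Ab3 -> F3
C3 -> A2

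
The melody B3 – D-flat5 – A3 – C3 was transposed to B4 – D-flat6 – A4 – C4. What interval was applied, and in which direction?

From B3 to B4 is 8 letter names — an octave of some quality.
B3 to B4 is 12 semitones, which makes it a perfect octave; the second version is higher, so the direction is up.
Checking another pair — C3 → C4 — gives the same interval.

up a perfect octave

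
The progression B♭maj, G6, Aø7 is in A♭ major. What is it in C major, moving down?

A♭ major down to C major is a minor sixth; each chord root moves by that interval while the quality stays the same.
B♭maj: root B♭ down a minor sixth → D, giving Dmaj.
G6: root G down a minor sixth → B, giving B6.
Aø7: root A down a minor sixth → C#, giving C#ø7.

Dmaj B6 C#ø7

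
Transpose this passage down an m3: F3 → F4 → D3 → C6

D3 D4 B2 A5

F3 gives D3
F4 gives D4
D3 gives B2
C6 gives A5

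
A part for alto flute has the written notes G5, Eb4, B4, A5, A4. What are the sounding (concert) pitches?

The alto flute sounds a perfect fourth below written, so transpose each written note down a perfect fourth.
G5 to D5
Eb4 to Bb3
B4 to F#4
A5 to E5
A4 to E4

D5 Bb3 F#4 E5 E4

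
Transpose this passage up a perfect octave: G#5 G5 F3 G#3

G#5: an octave up reaches G, and 12 semitones makes it G#6.
A perfect octave up from G5 gives G6.
F3: an octave up reaches F, and 12 semitones makes it F4.
A perfect octave up from G#3 gives G#4.

G#6 G6 F4 G#4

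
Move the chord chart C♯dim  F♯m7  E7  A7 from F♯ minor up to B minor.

F#dim Bm7 A7 D7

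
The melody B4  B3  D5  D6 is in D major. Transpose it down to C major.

A4 A3 C5 C6

From D down to C is a major second; apply that to each pitch.
B4 gives A4
B3 gives A3
D5 gives C5
D6 gives C6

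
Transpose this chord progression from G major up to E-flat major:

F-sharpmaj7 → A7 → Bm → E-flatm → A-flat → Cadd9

Dmaj7 F7 Gm Cbm Fb Abadd9

G major up to E-flat major is a minor sixth; each chord root moves by that interval while the quality stays the same.
F-sharpmaj7: root F-sharp up a minor sixth → D, giving Dmaj7.
A7: root A up a minor sixth → F, giving F7.
Bm: root B up a minor sixth → G, giving Gm.
E-flatm: root E-flat up a minor sixth → Cb, giving Cbm.
A-flat: root A-flat up a minor sixth → Fb, giving Fb.
Cadd9: root C up a minor sixth → Ab, giving Abadd9.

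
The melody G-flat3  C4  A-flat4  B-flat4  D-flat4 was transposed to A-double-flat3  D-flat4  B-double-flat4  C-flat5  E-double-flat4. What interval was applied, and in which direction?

up a minor second

From Gb3 to Abb3 is 2 letter names — a second of some quality.
Gb3 to Abb3 is 1 semitone, which makes it a minor second; the second version is higher, so the direction is up.
Checking another pair — Db4 → Ebb4 — gives the same interval.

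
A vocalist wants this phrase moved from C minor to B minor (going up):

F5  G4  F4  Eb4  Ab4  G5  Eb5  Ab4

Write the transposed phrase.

From C up to B is a major seventh; apply that to each pitch.
F5 gives E6
G4 gives F#5
F4 gives E5
Eb4 gives D5
Ab4 gives G5
G5 gives F#6
Eb5 gives D6
Ab4 gives G5

E6 F#5 E5 D5 G5 F#6 D6 G5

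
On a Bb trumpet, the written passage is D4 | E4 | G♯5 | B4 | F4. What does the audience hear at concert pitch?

C4 D4 F#5 A4 Eb4

Written C4 on the Bb trumpet sounds as Bb3, a major second lower; apply that shift to every note.
D4 -> C4
E4 -> D4
G#5 -> F#5
B4 -> A4
F4 -> Eb4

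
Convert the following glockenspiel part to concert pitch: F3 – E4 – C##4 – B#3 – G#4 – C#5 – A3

F5 E6 C##6 B#5 G#6 C#7 A5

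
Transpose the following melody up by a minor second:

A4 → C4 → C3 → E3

Bb4 Db4 Db3 F3

A4: a second up reaches B, and 1 semitone makes it Bb4.
A minor second up from C4 gives Db4.
C3: a second up reaches D, and 1 semitone makes it Db3.
E3 up a minor second is F3.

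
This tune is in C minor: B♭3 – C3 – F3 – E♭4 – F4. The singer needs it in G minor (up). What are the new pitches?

F4 G3 C4 Bb4 C5

C minor to G minor up is a perfect fifth, so every note moves up by that interval.
Bb3 → F4
C3 → G3
F3 → C4
Eb4 → Bb4
F4 → C5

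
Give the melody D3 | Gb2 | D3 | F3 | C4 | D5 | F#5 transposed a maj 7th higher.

D3: a seventh up reaches C, and 11 semitones makes it C#4.
A major seventh up from Gb2 gives F3.
A major seventh up from D3 gives C#4.
F3 up a major seventh is E4.
C4 up a major seventh is B4.
A major seventh up from D5 gives C#6.
F#5 up a major seventh is E#6.

C#4 F3 C#4 E4 B4 C#6 E#6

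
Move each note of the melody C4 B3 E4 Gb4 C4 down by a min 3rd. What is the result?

A3 G#3 C#4 Eb4 A3

A minor third down from C4 gives A3.
B3: a third down reaches G, and 3 semitones makes it G#3.
E4 down a minor third is C#4.
A minor third down from Gb4 gives Eb4.
C4: a third down reaches A, and 3 semitones makes it A3.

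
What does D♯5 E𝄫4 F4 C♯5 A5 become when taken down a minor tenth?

D#5 → B#3
Ebb4 → Cb3
F4 → D3
C#5 → A#3
A5 → F#4

B#3 Cb3 D3 A#3 F#4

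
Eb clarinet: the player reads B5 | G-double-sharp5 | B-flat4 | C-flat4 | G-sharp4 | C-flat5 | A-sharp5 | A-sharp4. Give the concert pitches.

D6 B#5 Db5 Ebb4 B4 Ebb5 C#6 C#5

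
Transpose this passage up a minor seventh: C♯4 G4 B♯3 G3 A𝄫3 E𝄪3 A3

C#4 → B4
G4 → F5
B#3 → A#4
G3 → F4
Abb3 → Gbb4
E##3 → D##4
A3 → G4

B4 F5 A#4 F4 Gbb4 D##4 G4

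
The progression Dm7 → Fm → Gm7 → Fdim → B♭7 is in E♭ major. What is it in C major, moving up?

E♭ major up to C major is a major sixth; each chord root moves by that interval while the quality stays the same.
Dm7: root D up a major sixth → B, giving Bm7.
Fm: root F up a major sixth → D, giving Dm.
Gm7: root G up a major sixth → E, giving Em7.
Fdim: root F up a major sixth → D, giving Ddim.
B♭7: root B♭ up a major sixth → G, giving G7.

Bm7 Dm Em7 Ddim G7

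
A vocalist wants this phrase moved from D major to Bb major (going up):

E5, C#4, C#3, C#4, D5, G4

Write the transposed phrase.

C6 A4 A3 A4 Bb5 Eb5

D major to Bb major up is a minor sixth, so every note moves up by that interval.
E5 to C6
C#4 to A4
C#3 to A3
C#4 to A4
D5 to Bb5
G4 to Eb5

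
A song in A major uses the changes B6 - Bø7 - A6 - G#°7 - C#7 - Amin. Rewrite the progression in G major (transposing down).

A major down to G major is a major second; each chord root moves by that interval while the quality stays the same.
B6: root B down a major second → A, giving A6.
Bø7: root B down a major second → A, giving Aø7.
A6: root A down a major second → G, giving G6.
G#°7: root G# down a major second → F#, giving F#°7.
C#7: root C# down a major second → B, giving B7.
Amin: root A down a major second → G, giving Gmin.

A6 Aø7 G6 F#°7 B7 Gmin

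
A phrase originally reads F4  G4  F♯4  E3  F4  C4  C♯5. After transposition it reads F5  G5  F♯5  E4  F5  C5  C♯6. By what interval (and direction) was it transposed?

From F4 to F5 is 8 letter names — an octave of some quality.
F4 to F5 is 12 semitones, which makes it a perfect octave; the second version is higher, so the direction is up.
Checking another pair — C#5 → C#6 — gives the same interval.

up a perfect octave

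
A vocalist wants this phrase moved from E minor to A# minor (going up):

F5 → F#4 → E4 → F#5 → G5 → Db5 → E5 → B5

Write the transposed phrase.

E minor to A# minor up is an augmented fourth, so every note moves up by that interval.
F5 -> B5
F#4 -> B#4
E4 -> A#4
F#5 -> B#5
G5 -> C#6
Db5 -> G5
E5 -> A#5
B5 -> E#6

B5 B#4 A#4 B#5 C#6 G5 A#5 E#6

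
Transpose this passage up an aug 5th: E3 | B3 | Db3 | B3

An augmented fifth up from E3 gives B#3.
An augmented fifth up from B3 gives F##4.
Db3 up an augmented fifth is A3.
B3 up an augmented fifth is F##4.

B#3 F##4 A3 F##4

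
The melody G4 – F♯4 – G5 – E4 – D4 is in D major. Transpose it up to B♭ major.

Eb5 D5 Eb6 C5 Bb4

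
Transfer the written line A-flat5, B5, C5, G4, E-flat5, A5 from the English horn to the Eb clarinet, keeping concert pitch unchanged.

First find concert pitch: the English horn sounds a perfect fifth below written, so A-flat5 B5 C5 G4 E-flat5 A5 sounds Db5 E5 F4 C4 Ab4 D5.
Then write for Eb clarinet: it sounds a minor third above written, so the part must be a minor third below concert.
Db5 → Bb4
E5 → C#5
F4 → D4
C4 → A3
Ab4 → F4
D5 → B4

Bb4 C#5 D4 A3 F4 B4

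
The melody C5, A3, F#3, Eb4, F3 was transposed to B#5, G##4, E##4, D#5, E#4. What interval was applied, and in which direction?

up an augmented seventh

Take the first pair: C5 → B#5. C to B spans 7 letter names, so the interval is some kind of seventh.
C5 to B#5 is 12 semitones, which makes it an augmented seventh; the second version is higher, so the direction is up.
Checking another pair — F3 → E#4 — gives the same interval.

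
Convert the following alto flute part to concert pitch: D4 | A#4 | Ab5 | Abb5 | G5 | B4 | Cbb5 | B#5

A3 E#4 Eb5 Ebb5 D5 F#4 Gbb4 F##5

The alto flute sounds a perfect fourth below written, so transpose each written note down a perfect fourth.
D4 to A3
A#4 to E#4
Ab5 to Eb5
Abb5 to Ebb5
G5 to D5
B4 to F#4
Cbb5 to Gbb4
B#5 to F##5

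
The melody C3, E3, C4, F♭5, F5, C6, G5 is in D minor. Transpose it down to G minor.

F2 A2 F3 Bbb4 Bb4 F5 C5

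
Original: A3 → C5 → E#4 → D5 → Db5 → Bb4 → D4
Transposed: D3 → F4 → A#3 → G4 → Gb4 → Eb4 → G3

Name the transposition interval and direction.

From A3 to D3 is 5 letter names — a fifth of some quality.
D3 to A3 is 7 semitones, which makes it a perfect fifth; the second version is lower, so the direction is down.
Checking another pair — D4 → G3 — gives the same interval.

down a perfect fifth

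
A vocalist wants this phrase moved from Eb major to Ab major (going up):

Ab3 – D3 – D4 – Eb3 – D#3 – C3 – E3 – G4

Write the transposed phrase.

Db4 G3 G4 Ab3 G#3 F3 A3 C5

From Eb up to Ab is a perfect fourth; apply that to each pitch.
Ab3 -> Db4
D3 -> G3
D4 -> G4
Eb3 -> Ab3
D#3 -> G#3
C3 -> F3
E3 -> A3
G4 -> C5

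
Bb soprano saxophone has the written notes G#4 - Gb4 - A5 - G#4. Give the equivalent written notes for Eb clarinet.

First find concert pitch: the Bb soprano saxophone sounds a major second below written, so G#4 Gb4 A5 G#4 sounds F#4 Fb4 G5 F#4.
Then write for Eb clarinet: it sounds a minor third above written, so the part must be a minor third below concert.
F#4 → D#4
Fb4 → Db4
G5 → E5
F#4 → D#4

D#4 Db4 E5 D#4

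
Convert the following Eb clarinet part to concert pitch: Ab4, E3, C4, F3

The Eb clarinet sounds a minor third above written, so transpose each written note up a minor third.
Ab4 becomes Cb5
E3 becomes G3
C4 becomes Eb4
F3 becomes Ab3

Cb5 G3 Eb4 Ab3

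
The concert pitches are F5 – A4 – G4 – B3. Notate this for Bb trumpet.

G5 B4 A4 C#4

The Bb trumpet sounds a major second below written, so the written part must be a major second above concert — transpose each note up.
F5 to G5
A4 to B4
G4 to A4
B3 to C#4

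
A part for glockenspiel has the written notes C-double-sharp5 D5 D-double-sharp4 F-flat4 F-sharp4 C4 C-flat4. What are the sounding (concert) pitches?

C##7 D7 D##6 Fb6 F#6 C6 Cb6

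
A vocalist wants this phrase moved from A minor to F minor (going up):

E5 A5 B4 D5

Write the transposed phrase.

C6 F6 G5 Bb5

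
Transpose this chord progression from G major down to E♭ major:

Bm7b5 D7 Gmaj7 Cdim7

G major down to E♭ major is a major third; each chord root moves by that interval while the quality stays the same.
Bm7b5: root B down a major third → G, giving Gm7b5.
D7: root D down a major third → Bb, giving Bb7.
Gmaj7: root G down a major third → Eb, giving Ebmaj7.
Cdim7: root C down a major third → Ab, giving Abdim7.

Gm7b5 Bb7 Ebmaj7 Abdim7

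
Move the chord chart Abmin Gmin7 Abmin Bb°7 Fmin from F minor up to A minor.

F minor up to A minor is a major third; each chord root moves by that interval while the quality stays the same.
Abmin: root Ab up a major third → C, giving Cmin.
Gmin7: root G up a major third → B, giving Bmin7.
Abmin: root Ab up a major third → C, giving Cmin.
Bb°7: root Bb up a major third → D, giving D°7.
Fmin: root F up a major third → A, giving Amin.

Cmin Bmin7 Cmin D°7 Amin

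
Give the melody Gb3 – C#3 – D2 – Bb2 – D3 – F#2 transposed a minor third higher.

Gb3: a third up reaches B, and 3 semitones makes it Bbb3.
A minor third up from C#3 gives E3.
D2: a third up reaches F, and 3 semitones makes it F2.
Bb2: a third up reaches D, and 3 semitones makes it Db3.
D3 up a minor third is F3.
A minor third up from F#2 gives A2.

Bbb3 E3 F2 Db3 F3 A2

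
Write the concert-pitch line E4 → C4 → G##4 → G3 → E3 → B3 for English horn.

B4 G4 D##5 D4 B3 F#4

Written C4 sounds as F3 on the English horn, so concert pitches are written a perfect fifth up.
E4 becomes B4
C4 becomes G4
G##4 becomes D##5
G3 becomes D4
E3 becomes B3
B3 becomes F#4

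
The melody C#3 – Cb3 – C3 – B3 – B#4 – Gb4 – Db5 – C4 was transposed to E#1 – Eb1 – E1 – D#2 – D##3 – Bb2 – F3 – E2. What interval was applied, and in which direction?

Take the first pair: C#3 → E#1. C to E spans 13 letter names, so the interval is some kind of thirteenth.
E#1 to C#3 is 20 semitones, which makes it a minor thirteenth; the second version is lower, so the direction is down.
Checking another pair — C4 → E2 — gives the same interval.

down a minor thirteenth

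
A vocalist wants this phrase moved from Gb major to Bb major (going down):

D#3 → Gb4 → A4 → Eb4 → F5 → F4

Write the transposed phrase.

F##2 Bb3 C#4 G3 A4 A3

Gb major to Bb major down is a minor sixth, so every note moves down by that interval.
D#3 to F##2
Gb4 to Bb3
A4 to C#4
Eb4 to G3
F5 to A4
F4 to A3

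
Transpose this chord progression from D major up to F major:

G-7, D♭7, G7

Bb-7 Fb7 Bb7

D major up to F major is a minor third; each chord root moves by that interval while the quality stays the same.
G-7: root G up a minor third → Bb, giving Bb-7.
D♭7: root D♭ up a minor third → Fb, giving Fb7.
G7: root G up a minor third → Bb, giving Bb7.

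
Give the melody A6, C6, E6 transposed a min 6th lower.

A6 becomes C#6
C6 becomes E5
E6 becomes G#5

C#6 E5 G#5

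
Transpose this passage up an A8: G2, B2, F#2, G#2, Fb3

G2 → G#3
B2 → B#3
F#2 → F##3
G#2 → G##3
Fb3 → F4

G#3 B#3 F##3 G##3 F4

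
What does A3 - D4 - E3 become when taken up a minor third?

C4 F4 G3

A3 becomes C4
D4 becomes F4
E3 becomes G3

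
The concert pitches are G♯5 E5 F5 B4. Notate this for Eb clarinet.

E#5 C#5 D5 G#4

Written C4 sounds as Eb4 on the Eb clarinet, so concert pitches are written a minor third down.
G#5 to E#5
E5 to C#5
F5 to D5
B4 to G#4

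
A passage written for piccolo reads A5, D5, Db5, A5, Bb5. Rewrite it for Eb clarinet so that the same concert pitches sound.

F#6 B5 Bb5 F#6 G6

First find concert pitch: the piccolo sounds a perfect octave above written, so A5 D5 Db5 A5 Bb5 sounds A6 D6 Db6 A6 Bb6.
Then write for Eb clarinet: it sounds a minor third above written, so the part must be a minor third below concert.
A6 → F#6
D6 → B5
Db6 → Bb5
A6 → F#6
Bb6 → G6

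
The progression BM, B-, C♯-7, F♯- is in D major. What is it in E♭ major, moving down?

CM C- D-7 G-

D major down to E♭ major is a major seventh; each chord root moves by that interval while the quality stays the same.
BM: root B down a major seventh → C, giving CM.
B-: root B down a major seventh → C, giving C-.
C♯-7: root C♯ down a major seventh → D, giving D-7.
F♯-: root F♯ down a major seventh → G, giving G-.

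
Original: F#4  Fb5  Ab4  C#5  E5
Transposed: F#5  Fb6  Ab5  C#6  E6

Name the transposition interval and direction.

up a perfect octave

Take the first pair: F#4 → F#5. F to F spans 8 letter names, so the interval is some kind of octave.
F#4 to F#5 is 12 semitones, which makes it a perfect octave; the second version is higher, so the direction is up.
Checking another pair — E5 → E6 — gives the same interval.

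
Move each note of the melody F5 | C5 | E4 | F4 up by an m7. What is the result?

Eb6 Bb5 D5 Eb5

F5: a seventh up reaches E, and 10 semitones makes it Eb6.
C5 up a minor seventh is Bb5.
E4 up a minor seventh is D5.
A minor seventh up from F4 gives Eb5.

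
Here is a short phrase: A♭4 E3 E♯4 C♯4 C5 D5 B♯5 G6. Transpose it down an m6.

C4 G#2 G##3 E#3 E4 F#4 D##5 B5

Ab4: a sixth down reaches C, and 8 semitones makes it C4.
E3: a sixth down reaches G, and 8 semitones makes it G#2.
A minor sixth down from E#4 gives G##3.
C#4: a sixth down reaches E, and 8 semitones makes it E#3.
C5: a sixth down reaches E, and 8 semitones makes it E4.
D5: a sixth down reaches F, and 8 semitones makes it F#4.
B#5 down a minor sixth is D##5.
G6 down a minor sixth is B5.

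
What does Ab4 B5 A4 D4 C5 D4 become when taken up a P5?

Eb5 F#6 E5 A4 G5 A4

Ab4 to Eb5
B5 to F#6
A4 to E5
D4 to A4
C5 to G5
D4 to A4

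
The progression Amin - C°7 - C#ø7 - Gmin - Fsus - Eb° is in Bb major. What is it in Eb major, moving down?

Bb major down to Eb major is a perfect fifth; each chord root moves by that interval while the quality stays the same.
Amin: root A down a perfect fifth → D, giving Dmin.
C°7: root C down a perfect fifth → F, giving F°7.
C#ø7: root C# down a perfect fifth → F#, giving F#ø7.
Gmin: root G down a perfect fifth → C, giving Cmin.
Fsus: root F down a perfect fifth → Bb, giving Bbsus.
Eb°: root Eb down a perfect fifth → Ab, giving Ab°.

Dmin F°7 F#ø7 Cmin Bbsus Ab°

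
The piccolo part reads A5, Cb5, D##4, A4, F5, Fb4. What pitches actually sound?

A6 Cb6 D##5 A5 F6 Fb5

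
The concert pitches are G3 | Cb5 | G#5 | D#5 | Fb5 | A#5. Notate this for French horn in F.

D4 Gb5 D#6 A#5 Cb6 E#6

The French horn in F sounds a perfect fifth below written, so the written part must be a perfect fifth above concert — transpose each note up.
G3 -> D4
Cb5 -> Gb5
G#5 -> D#6
D#5 -> A#5
Fb5 -> Cb6
A#5 -> E#6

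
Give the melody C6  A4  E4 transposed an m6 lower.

A minor sixth down from C6 gives E5.
A4 down a minor sixth is C#4.
E4: a sixth down reaches G, and 8 semitones makes it G#3.

E5 C#4 G#3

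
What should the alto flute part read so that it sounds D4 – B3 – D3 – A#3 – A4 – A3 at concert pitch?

G4 E4 G3 D#4 D5 D4

The alto flute sounds a perfect fourth below written, so the written part must be a perfect fourth above concert — transpose each note up.
D4 → G4
B3 → E4
D3 → G3
A#3 → D#4
A4 → D5
A3 → D4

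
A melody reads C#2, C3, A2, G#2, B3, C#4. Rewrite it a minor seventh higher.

C#2 up a minor seventh is B2.
A minor seventh up from C3 gives Bb3.
A minor seventh up from A2 gives G3.
A minor seventh up from G#2 gives F#3.
B3: a seventh up reaches A, and 10 semitones makes it A4.
C#4 up a minor seventh is B4.

B2 Bb3 G3 F#3 A4 B4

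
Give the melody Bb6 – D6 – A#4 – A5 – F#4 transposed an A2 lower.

Bb6 becomes Abb6
D6 becomes Cb6
A#4 becomes G4
A5 becomes Gb5
F#4 becomes Eb4

Abb6 Cb6 G4 Gb5 Eb4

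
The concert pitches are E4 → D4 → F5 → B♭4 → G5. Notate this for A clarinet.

Written C4 sounds as A3 on the A clarinet, so concert pitches are written a minor third up.
E4 becomes G4
D4 becomes F4
F5 becomes Ab5
Bb4 becomes Db5
G5 becomes Bb5

G4 F4 Ab5 Db5 Bb5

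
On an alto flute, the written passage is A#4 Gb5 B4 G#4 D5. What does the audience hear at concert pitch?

E#4 Db5 F#4 D#4 A4

The alto flute sounds a perfect fourth below written, so transpose each written note down a perfect fourth.
A#4 → E#4
Gb5 → Db5
B4 → F#4
G#4 → D#4
D5 → A4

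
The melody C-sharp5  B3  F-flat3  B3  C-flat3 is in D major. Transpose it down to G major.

F#4 E3 Bbb2 E3 Fb2

From D down to G is a perfect fifth; apply that to each pitch.
C#5 -> F#4
B3 -> E3
Fb3 -> Bbb2
B3 -> E3
Cb3 -> Fb2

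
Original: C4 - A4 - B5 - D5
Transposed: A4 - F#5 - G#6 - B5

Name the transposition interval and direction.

up a major sixth

From C4 to A4 is 6 letter names — a sixth of some quality.
C4 to A4 is 9 semitones, which makes it a major sixth; the second version is higher, so the direction is up.
Checking another pair — D5 → B5 — gives the same interval.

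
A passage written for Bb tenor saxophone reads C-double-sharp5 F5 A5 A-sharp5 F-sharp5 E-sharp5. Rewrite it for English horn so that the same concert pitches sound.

First find concert pitch: the Bb tenor saxophone sounds a major ninth below written, so C-double-sharp5 F5 A5 A-sharp5 F-sharp5 E-sharp5 sounds B#3 Eb4 G4 G#4 E4 D#4.
Then write for English horn: it sounds a perfect fifth below written, so the part must be a perfect fifth above concert.
B#3 → F##4
Eb4 → Bb4
G4 → D5
G#4 → D#5
E4 → B4
D#4 → A#4

F##4 Bb4 D5 D#5 B4 A#4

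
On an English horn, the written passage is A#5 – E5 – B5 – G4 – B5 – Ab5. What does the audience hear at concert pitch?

D#5 A4 E5 C4 E5 Db5

The English horn sounds a perfect fifth below written, so transpose each written note down a perfect fifth.
A#5 to D#5
E5 to A4
B5 to E5
G4 to C4
B5 to E5
Ab5 to Db5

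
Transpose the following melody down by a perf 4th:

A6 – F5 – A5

A6 → E6
F5 → C5
A5 → E5

E6 C5 E5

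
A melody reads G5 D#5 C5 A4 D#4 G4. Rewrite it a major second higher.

G5 to A5
D#5 to E#5
C5 to D5
A4 to B4
D#4 to E#4
G4 to A4

A5 E#5 D5 B4 E#4 A4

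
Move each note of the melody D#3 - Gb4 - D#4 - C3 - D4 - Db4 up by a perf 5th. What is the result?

D#3 → A#3
Gb4 → Db5
D#4 → A#4
C3 → G3
D4 → A4
Db4 → Ab4

A#3 Db5 A#4 G3 A4 Ab4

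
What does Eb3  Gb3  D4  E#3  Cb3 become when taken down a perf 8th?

Eb2 Gb2 D3 E#2 Cb2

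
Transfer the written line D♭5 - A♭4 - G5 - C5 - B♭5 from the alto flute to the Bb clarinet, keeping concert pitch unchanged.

First find concert pitch: the alto flute sounds a perfect fourth below written, so D♭5 A♭4 G5 C5 B♭5 sounds Ab4 Eb4 D5 G4 F5.
Then write for Bb clarinet: it sounds a major second below written, so the part must be a major second above concert.
Ab4 → Bb4
Eb4 → F4
D5 → E5
G4 → A4
F5 → G5

Bb4 F4 E5 A4 G5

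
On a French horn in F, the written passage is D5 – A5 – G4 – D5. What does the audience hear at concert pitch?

G4 D5 C4 G4

Written C4 on the French horn in F sounds as F3, a perfect fifth lower; apply that shift to every note.
D5 gives G4
A5 gives D5
G4 gives C4
D5 gives G4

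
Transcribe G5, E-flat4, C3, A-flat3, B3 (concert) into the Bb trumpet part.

Written C4 sounds as Bb3 on the Bb trumpet, so concert pitches are written a major second up.
G5 becomes A5
Eb4 becomes F4
C3 becomes D3
Ab3 becomes Bb3
B3 becomes C#4

A5 F4 D3 Bb3 C#4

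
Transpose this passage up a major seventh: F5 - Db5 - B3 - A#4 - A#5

E6 C6 A#4 G##5 G##6

F5 up a major seventh is E6.
Db5 up a major seventh is C6.
A major seventh up from B3 gives A#4.
A#4: a seventh up reaches G, and 11 semitones makes it G##5.
A major seventh up from A#5 gives G##6.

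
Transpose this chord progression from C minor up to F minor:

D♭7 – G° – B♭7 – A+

C minor up to F minor is a perfect fourth; each chord root moves by that interval while the quality stays the same.
D♭7: root D♭ up a perfect fourth → Gb, giving Gb7.
G°: root G up a perfect fourth → C, giving C°.
B♭7: root B♭ up a perfect fourth → Eb, giving Eb7.
A+: root A up a perfect fourth → D, giving D+.

Gb7 C° Eb7 D+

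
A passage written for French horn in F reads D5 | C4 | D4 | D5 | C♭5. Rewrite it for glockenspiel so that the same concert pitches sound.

G2 F1 G1 G2 Fb2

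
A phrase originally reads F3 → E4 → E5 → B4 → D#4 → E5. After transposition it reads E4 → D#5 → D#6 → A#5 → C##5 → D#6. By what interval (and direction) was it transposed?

up a major seventh

Take the first pair: F3 → E4. F to E spans 7 letter names, so the interval is some kind of seventh.
F3 to E4 is 11 semitones, which makes it a major seventh; the second version is higher, so the direction is up.
Checking another pair — E5 → D#6 — gives the same interval.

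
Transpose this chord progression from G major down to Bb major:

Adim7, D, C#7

G major down to Bb major is a major sixth; each chord root moves by that interval while the quality stays the same.
Adim7: root A down a major sixth → C, giving Cdim7.
D: root D down a major sixth → F, giving F.
C#7: root C# down a major sixth → E, giving E7.

Cdim7 F E7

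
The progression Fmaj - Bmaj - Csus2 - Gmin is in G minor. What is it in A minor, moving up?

Gmaj C#maj Dsus2 Amin

G minor up to A minor is a major second; each chord root moves by that interval while the quality stays the same.
Fmaj: root F up a major second → G, giving Gmaj.
Bmaj: root B up a major second → C#, giving C#maj.
Csus2: root C up a major second → D, giving Dsus2.
Gmin: root G up a major second → A, giving Amin.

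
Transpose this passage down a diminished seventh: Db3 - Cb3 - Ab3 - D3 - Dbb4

E2 D2 B2 E#2 Eb3

A diminished seventh down from Db3 gives E2.
Cb3 down a diminished seventh is D2.
Ab3: a seventh down reaches B, and 9 semitones makes it B2.
D3 down a diminished seventh is E#2.
Dbb4 down a diminished seventh is Eb3.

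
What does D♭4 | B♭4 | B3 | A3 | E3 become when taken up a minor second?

Db4 -> Ebb4
Bb4 -> Cb5
B3 -> C4
A3 -> Bb3
E3 -> F3

Ebb4 Cb5 C4 Bb3 F3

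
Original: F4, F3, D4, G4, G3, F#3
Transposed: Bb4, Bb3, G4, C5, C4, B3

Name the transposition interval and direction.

up a perfect fourth

Take the first pair: F4 → Bb4. F to B spans 4 letter names, so the interval is some kind of fourth.
F4 to Bb4 is 5 semitones, which makes it a perfect fourth; the second version is higher, so the direction is up.
Checking another pair — F#3 → B3 — gives the same interval.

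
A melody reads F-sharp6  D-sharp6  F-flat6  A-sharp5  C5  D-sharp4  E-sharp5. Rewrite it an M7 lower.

F#6 down a major seventh is G5.
D#6 down a major seventh is E5.
A major seventh down from Fb6 gives Gbb5.
A major seventh down from A#5 gives B4.
C5 down a major seventh is Db4.
A major seventh down from D#4 gives E3.
E#5 down a major seventh is F#4.

G5 E5 Gbb5 B4 Db4 E3 F#4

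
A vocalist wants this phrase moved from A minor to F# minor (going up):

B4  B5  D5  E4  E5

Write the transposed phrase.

G#5 G#6 B5 C#5 C#6

A minor to F# minor up is a major sixth, so every note moves up by that interval.
B4 → G#5
B5 → G#6
D5 → B5
E4 → C#5
E5 → C#6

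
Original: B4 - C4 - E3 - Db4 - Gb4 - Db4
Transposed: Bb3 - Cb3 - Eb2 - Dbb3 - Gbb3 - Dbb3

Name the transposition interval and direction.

From B4 to Bb3 is 8 letter names — an octave of some quality.
Bb3 to B4 is 13 semitones, which makes it an augmented octave; the second version is lower, so the direction is down.
Checking another pair — Db4 → Dbb3 — gives the same interval.

down an augmented octave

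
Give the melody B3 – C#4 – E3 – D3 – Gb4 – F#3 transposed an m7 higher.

A4 B4 D4 C4 Fb5 E4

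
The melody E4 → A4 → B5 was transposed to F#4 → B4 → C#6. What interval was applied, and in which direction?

From E4 to F#4 is 2 letter names — a second of some quality.
E4 to F#4 is 2 semitones, which makes it a major second; the second version is higher, so the direction is up.
Checking another pair — B5 → C#6 — gives the same interval.

up a major second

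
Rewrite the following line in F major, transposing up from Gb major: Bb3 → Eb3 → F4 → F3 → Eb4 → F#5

A4 D4 E5 E4 D5 E#6

Gb major to F major up is a major seventh, so every note moves up by that interval.
Bb3 to A4
Eb3 to D4
F4 to E5
F3 to E4
Eb4 to D5
F#5 to E#6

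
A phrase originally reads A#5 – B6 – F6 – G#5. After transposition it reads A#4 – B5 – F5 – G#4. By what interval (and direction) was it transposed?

Take the first pair: A#5 → A#4. A to A spans 8 letter names, so the interval is some kind of octave.
A#4 to A#5 is 12 semitones, which makes it a perfect octave; the second version is lower, so the direction is down.
Checking another pair — G#5 → G#4 — gives the same interval.

down a perfect octave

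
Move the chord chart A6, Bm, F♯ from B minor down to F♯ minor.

E6 F#m C#

B minor down to F♯ minor is a perfect fourth; each chord root moves by that interval while the quality stays the same.
A6: root A down a perfect fourth → E, giving E6.
Bm: root B down a perfect fourth → F#, giving F#m.
F♯: root F♯ down a perfect fourth → C#, giving C#.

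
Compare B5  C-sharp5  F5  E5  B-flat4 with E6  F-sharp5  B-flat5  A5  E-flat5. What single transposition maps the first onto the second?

up a perfect fourth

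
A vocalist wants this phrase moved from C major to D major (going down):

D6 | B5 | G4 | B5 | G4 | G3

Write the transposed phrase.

C major to D major down is a minor seventh, so every note moves down by that interval.
D6 gives E5
B5 gives C#5
G4 gives A3
B5 gives C#5
G4 gives A3
G3 gives A2

E5 C#5 A3 C#5 A3 A2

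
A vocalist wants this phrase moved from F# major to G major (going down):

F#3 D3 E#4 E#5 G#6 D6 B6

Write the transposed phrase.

F# major to G major down is a major seventh, so every note moves down by that interval.
F#3 becomes G2
D3 becomes Eb2
E#4 becomes F#3
E#5 becomes F#4
G#6 becomes A5
D6 becomes Eb5
B6 becomes C6

G2 Eb2 F#3 F#4 A5 Eb5 C6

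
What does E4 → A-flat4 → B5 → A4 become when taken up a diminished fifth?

Bb4 Ebb5 F6 Eb5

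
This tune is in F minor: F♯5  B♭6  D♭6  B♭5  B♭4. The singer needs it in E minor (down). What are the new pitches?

E#5 A6 C6 A5 A4

From F down to E is a minor second; apply that to each pitch.
F#5 becomes E#5
Bb6 becomes A6
Db6 becomes C6
Bb5 becomes A5
Bb4 becomes A4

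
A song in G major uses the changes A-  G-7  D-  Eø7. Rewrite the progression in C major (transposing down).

G major down to C major is a perfect fifth; each chord root moves by that interval while the quality stays the same.
A-: root A down a perfect fifth → D, giving D-.
G-7: root G down a perfect fifth → C, giving C-7.
D-: root D down a perfect fifth → G, giving G-.
Eø7: root E down a perfect fifth → A, giving Aø7.

D- C-7 G- Aø7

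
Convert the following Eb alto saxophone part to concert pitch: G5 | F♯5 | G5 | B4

The Eb alto saxophone sounds a major sixth below written, so transpose each written note down a major sixth.
G5 -> Bb4
F#5 -> A4
G5 -> Bb4
B4 -> D4

Bb4 A4 Bb4 D4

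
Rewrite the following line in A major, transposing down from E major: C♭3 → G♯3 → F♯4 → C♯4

Fb2 C#3 B3 F#3

E major to A major down is a perfect fifth, so every note moves down by that interval.
Cb3 -> Fb2
G#3 -> C#3
F#4 -> B3
C#4 -> F#3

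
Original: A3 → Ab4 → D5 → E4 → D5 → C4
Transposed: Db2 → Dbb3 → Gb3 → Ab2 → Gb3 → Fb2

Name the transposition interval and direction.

down an augmented twelfth

From A3 to Db2 is 12 letter names — a twelfth of some quality.
Db2 to A3 is 20 semitones, which makes it an augmented twelfth; the second version is lower, so the direction is down.
Checking another pair — C4 → Fb2 — gives the same interval.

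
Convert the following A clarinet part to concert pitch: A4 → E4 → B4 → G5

The A clarinet sounds a minor third below written, so transpose each written note down a minor third.
A4 -> F#4
E4 -> C#4
B4 -> G#4
G5 -> E5

F#4 C#4 G#4 E5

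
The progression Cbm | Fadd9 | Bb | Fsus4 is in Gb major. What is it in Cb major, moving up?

Gb major up to Cb major is a perfect fourth; each chord root moves by that interval while the quality stays the same.
Cbm: root Cb up a perfect fourth → Fb, giving Fbm.
Fadd9: root F up a perfect fourth → Bb, giving Bbadd9.
Bb: root Bb up a perfect fourth → Eb, giving Eb.
Fsus4: root F up a perfect fourth → Bb, giving Bbsus4.

Fbm Bbadd9 Eb Bbsus4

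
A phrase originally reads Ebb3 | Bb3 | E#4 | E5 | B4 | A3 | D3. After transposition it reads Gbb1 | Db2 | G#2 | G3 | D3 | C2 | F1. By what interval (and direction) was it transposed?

down a major thirteenth

From Ebb3 to Gbb1 is 13 letter names — a thirteenth of some quality.
Gbb1 to Ebb3 is 21 semitones, which makes it a major thirteenth; the second version is lower, so the direction is down.
Checking another pair — D3 → F1 — gives the same interval.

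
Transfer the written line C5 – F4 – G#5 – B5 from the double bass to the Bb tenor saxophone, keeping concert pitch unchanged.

D5 G4 A#5 C#6

First find concert pitch: the double bass sounds a perfect octave below written, so C5 F4 G#5 B5 sounds C4 F3 G#4 B4.
Then write for Bb tenor saxophone: it sounds a major ninth below written, so the part must be a major ninth above concert.
C4 → D5
F3 → G4
G#4 → A#5
B4 → C#6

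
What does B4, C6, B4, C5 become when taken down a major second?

A4 Bb5 A4 Bb4

B4: a second down reaches A, and 2 semitones makes it A4.
A major second down from C6 gives Bb5.
B4 down a major second is A4.
C5 down a major second is Bb4.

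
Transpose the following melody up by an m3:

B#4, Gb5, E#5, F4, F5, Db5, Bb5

D#5 Bbb5 G#5 Ab4 Ab5 Fb5 Db6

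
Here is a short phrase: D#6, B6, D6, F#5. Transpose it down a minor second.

C##6 A#6 C#6 E#5

A minor second down from D#6 gives C##6.
B6: a second down reaches A, and 1 semitone makes it A#6.
D6: a second down reaches C, and 1 semitone makes it C#6.
A minor second down from F#5 gives E#5.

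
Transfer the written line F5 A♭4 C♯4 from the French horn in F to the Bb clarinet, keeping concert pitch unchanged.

C5 Eb4 G#3

First find concert pitch: the French horn in F sounds a perfect fifth below written, so F5 A♭4 C♯4 sounds Bb4 Db4 F#3.
Then write for Bb clarinet: it sounds a major second below written, so the part must be a major second above concert.
Bb4 → C5
Db4 → Eb4
F#3 → G#3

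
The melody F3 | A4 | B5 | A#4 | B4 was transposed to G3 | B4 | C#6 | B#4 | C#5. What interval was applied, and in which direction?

up a major second

Take the first pair: F3 → G3. F to G spans 2 letter names, so the interval is some kind of second.
F3 to G3 is 2 semitones, which makes it a major second; the second version is higher, so the direction is up.
Checking another pair — B4 → C#5 — gives the same interval.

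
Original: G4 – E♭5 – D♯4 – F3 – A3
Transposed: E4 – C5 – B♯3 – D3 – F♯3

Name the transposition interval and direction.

down a minor third

Take the first pair: G4 → E4. G to E spans 3 letter names, so the interval is some kind of third.
E4 to G4 is 3 semitones, which makes it a minor third; the second version is lower, so the direction is down.
Checking another pair — A3 → F#3 — gives the same interval.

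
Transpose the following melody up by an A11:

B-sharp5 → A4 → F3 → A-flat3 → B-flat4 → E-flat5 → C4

E##7 D#6 B4 D5 E6 A6 F#5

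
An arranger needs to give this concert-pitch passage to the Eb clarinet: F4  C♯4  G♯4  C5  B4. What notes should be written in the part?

Written C4 sounds as Eb4 on the Eb clarinet, so concert pitches are written a minor third down.
F4 → D4
C#4 → A#3
G#4 → E#4
C5 → A4
B4 → G#4

D4 A#3 E#4 A4 G#4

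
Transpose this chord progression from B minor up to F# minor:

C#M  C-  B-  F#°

G#M G- F#- C#°

B minor up to F# minor is a perfect fifth; each chord root moves by that interval while the quality stays the same.
C#M: root C# up a perfect fifth → G#, giving G#M.
C-: root C up a perfect fifth → G, giving G-.
B-: root B up a perfect fifth → F#, giving F#-.
F#°: root F# up a perfect fifth → C#, giving C#°.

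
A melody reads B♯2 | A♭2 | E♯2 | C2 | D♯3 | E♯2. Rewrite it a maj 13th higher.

B#2 to G##4
Ab2 to F4
E#2 to C##4
C2 to A3
D#3 to B#4
E#2 to C##4

G##4 F4 C##4 A3 B#4 C##4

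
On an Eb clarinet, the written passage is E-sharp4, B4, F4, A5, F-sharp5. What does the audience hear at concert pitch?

G#4 D5 Ab4 C6 A5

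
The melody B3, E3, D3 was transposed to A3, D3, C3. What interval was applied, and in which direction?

down a major second

From B3 to A3 is 2 letter names — a second of some quality.
A3 to B3 is 2 semitones, which makes it a major second; the second version is lower, so the direction is down.
Checking another pair — D3 → C3 — gives the same interval.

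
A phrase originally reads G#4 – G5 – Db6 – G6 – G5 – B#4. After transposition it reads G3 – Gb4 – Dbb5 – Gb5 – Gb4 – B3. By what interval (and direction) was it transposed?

Take the first pair: G#4 → G3. G to G spans 8 letter names, so the interval is some kind of octave.
G3 to G#4 is 13 semitones, which makes it an augmented octave; the second version is lower, so the direction is down.
Checking another pair — B#4 → B3 — gives the same interval.

down an augmented octave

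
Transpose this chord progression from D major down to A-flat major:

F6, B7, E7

Cb6 F7 Bb7

D major down to A-flat major is an augmented fourth; each chord root moves by that interval while the quality stays the same.
F6: root F down an augmented fourth → Cb, giving Cb6.
B7: root B down an augmented fourth → F, giving F7.
E7: root E down an augmented fourth → Bb, giving Bb7.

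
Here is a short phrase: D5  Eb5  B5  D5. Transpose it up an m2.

D5 to Eb5
Eb5 to Fb5
B5 to C6
D5 to Eb5

Eb5 Fb5 C6 Eb5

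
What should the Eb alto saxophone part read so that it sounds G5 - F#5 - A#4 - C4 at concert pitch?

The Eb alto saxophone sounds a major sixth below written, so the written part must be a major sixth above concert — transpose each note up.
G5 → E6
F#5 → D#6
A#4 → F##5
C4 → A4

E6 D#6 F##5 A4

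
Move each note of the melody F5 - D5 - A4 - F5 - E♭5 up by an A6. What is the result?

F5 up an augmented sixth is D#6.
D5 up an augmented sixth is B#5.
An augmented sixth up from A4 gives F##5.
An augmented sixth up from F5 gives D#6.
Eb5: a sixth up reaches C, and 10 semitones makes it C#6.

D#6 B#5 F##5 D#6 C#6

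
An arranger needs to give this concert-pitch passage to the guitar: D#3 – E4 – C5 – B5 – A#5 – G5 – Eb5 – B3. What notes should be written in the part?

D#4 E5 C6 B6 A#6 G6 Eb6 B4

The guitar sounds a perfect octave below written, so the written part must be a perfect octave above concert — transpose each note up.
D#3 → D#4
E4 → E5
C5 → C6
B5 → B6
A#5 → A#6
G5 → G6
Eb5 → Eb6
B3 → B4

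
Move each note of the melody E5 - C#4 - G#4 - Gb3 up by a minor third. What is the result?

G5 E4 B4 Bbb3

E5 becomes G5
C#4 becomes E4
G#4 becomes B4
Gb3 becomes Bbb3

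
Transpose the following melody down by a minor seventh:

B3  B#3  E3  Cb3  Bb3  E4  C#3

A minor seventh down from B3 gives C#3.
B#3: a seventh down reaches C, and 10 semitones makes it C##3.
A minor seventh down from E3 gives F#2.
Cb3: a seventh down reaches D, and 10 semitones makes it Db2.
Bb3 down a minor seventh is C3.
E4: a seventh down reaches F, and 10 semitones makes it F#3.
C#3 down a minor seventh is D#2.

C#3 C##3 F#2 Db2 C3 F#3 D#2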